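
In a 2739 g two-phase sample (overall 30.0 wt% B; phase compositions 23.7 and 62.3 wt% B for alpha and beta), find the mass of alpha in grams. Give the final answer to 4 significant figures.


f_alpha = (C_beta - C0) / (C_beta - C_alpha)
f_alpha = (62.3 - 30.0) / (62.3 - 23.7) = 0.836788
m_alpha = f_alpha * m_total = 0.836788 * 2739 = 2292 g


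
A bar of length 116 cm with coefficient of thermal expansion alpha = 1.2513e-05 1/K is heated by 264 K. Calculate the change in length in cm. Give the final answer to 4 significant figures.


dL = L0 * alpha * dT
dL = 116 * 1.2513e-05 * 264
dL = 0.3832 cm


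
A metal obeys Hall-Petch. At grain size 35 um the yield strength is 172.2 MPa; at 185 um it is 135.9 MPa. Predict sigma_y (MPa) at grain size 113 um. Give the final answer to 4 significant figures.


sigma_y = sigma0 + k / sqrt(d)
1/sqrt(d1) = 1/sqrt(3.5e-05) = 169.031;  1/sqrt(d2) = 73.5215
k = (sigma1 - sigma2) / (1/sqrt(d1) - 1/sqrt(d2)) = (172.2 - 135.9) / (169.031 - 73.5215) = 0.380067 MPa*m^0.5
sigma0 = sigma1 - k/sqrt(d1) = 172.2 - 0.380067*169.031 = 107.957 MPa
sigma_y(d3) = 107.957 + 0.380067 / sqrt(1.13e-04) = 143.7 MPa


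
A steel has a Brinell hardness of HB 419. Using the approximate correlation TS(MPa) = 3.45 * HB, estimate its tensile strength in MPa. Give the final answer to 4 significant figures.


TS (MPa) = 3.45 * HB
TS = 3.45 * 419
TS = 1446 MPa


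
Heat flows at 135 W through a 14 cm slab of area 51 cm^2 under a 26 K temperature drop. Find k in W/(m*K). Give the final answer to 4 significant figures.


k = Q*L / (A*dT)
L = 0.14 m, A = 5.1e-03 m^2
k = 135 * 0.14 / (5.1e-03 * 26)
k = 142.5 W/(m*K)


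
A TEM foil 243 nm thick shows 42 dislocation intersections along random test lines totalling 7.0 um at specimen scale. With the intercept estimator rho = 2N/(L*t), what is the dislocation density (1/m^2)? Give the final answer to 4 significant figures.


rho = 2N / (L * t)
L = 7.0 um = 7e-06 m, t = 243 nm = 2.43e-07 m
rho = 2 * 42 / (7e-06 * 2.43e-07)
rho = 4.938e+13 1/m^2


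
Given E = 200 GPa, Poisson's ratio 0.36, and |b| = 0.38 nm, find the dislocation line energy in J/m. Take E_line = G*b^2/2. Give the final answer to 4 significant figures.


Step 1: G = E / (2*(1+nu))
G = 200 / (2*(1+0.36)) = 73.5294 GPa = 7.35294e+10 Pa
Step 2: E_line = G*b^2/2
b = 0.38 nm = 3.8e-10 m
E_line = 0.5 * 7.35294e+10 * (3.8e-10)^2 = 5.309e-09 J/m


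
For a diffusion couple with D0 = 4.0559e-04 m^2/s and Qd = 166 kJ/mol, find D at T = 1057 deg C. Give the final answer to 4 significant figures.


D = D0 * exp(-Qd / (R*T))
T = 1330.15 K
D = 4.0559e-04 * exp(-166e3 / (8.314 * 1330.15))
D = 1.228e-10 m^2/s


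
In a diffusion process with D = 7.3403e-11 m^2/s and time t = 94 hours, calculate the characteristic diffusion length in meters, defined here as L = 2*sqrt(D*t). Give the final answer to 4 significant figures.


t = 94 hr = 338400 s
Diffusion length = 2*sqrt(D*t)
= 2*sqrt(7.3403e-11 * 338400)
= 9.968e-03 m


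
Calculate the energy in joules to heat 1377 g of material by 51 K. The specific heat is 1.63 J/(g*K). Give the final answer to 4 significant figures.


Q = m * cp * dT
Q = 1377 * 1.63 * 51
Q = 114500 J


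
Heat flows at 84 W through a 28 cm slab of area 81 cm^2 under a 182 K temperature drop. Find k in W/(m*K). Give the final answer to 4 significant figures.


k = Q*L / (A*dT)
L = 0.28 m, A = 8.1e-03 m^2
k = 84 * 0.28 / (8.1e-03 * 182)
k = 15.95 W/(m*K)


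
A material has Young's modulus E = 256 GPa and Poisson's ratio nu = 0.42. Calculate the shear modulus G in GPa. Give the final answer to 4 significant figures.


G = E / (2*(1+nu))
G = 256 / (2*(1+0.42))
G = 90.14 GPa


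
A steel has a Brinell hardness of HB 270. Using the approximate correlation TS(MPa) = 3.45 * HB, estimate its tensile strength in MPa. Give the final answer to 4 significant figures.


TS (MPa) = 3.45 * HB
TS = 3.45 * 270
TS = 931.5 MPa


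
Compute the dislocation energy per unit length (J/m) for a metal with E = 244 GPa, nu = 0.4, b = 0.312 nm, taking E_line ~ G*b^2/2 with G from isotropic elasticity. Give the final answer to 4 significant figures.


Step 1: G = E / (2*(1+nu))
G = 244 / (2*(1+0.4)) = 87.1429 GPa = 8.71429e+10 Pa
Step 2: E_line = G*b^2/2
b = 0.312 nm = 3.12e-10 m
E_line = 0.5 * 8.71429e+10 * (3.12e-10)^2 = 4.241e-09 J/m


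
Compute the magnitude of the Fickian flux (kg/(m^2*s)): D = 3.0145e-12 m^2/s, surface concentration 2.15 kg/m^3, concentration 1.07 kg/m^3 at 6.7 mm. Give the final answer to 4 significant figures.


J = -D * (dC/dx) = D * (C1 - C2) / dx
J = 3.0145e-12 * (2.15 - 1.07) / 6.7e-03
J = 4.859e-10 kg/(m^2*s)


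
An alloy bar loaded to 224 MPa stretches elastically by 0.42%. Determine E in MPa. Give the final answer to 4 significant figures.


E = sigma / epsilon
epsilon = 0.42% = 4.2e-03
E = 224 / 4.2e-03
E = 53330 MPa


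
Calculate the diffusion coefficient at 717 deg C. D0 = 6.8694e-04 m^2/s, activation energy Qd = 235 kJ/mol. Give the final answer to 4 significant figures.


D = D0 * exp(-Qd / (R*T))
T = 990.15 K
D = 6.8694e-04 * exp(-235e3 / (8.314 * 990.15))
D = 2.749e-16 m^2/s


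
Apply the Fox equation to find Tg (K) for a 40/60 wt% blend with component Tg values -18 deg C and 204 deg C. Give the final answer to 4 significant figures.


1/Tg = w1/Tg1 + w2/Tg2 (in Kelvin)
Tg1 = 255.15 K, Tg2 = 477.15 K
1/Tg = 0.4/255.15 + 0.6/477.15
Tg = 354 K


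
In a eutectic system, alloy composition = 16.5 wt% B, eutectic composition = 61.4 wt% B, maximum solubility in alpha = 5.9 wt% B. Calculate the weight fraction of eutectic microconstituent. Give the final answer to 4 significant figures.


f_primary = (C_e - C0) / (C_e - C_alpha_max)
f_primary = (61.4 - 16.5) / (61.4 - 5.9)
f_primary = 0.809009
f_eutectic = 1 - 0.809009 = 0.191


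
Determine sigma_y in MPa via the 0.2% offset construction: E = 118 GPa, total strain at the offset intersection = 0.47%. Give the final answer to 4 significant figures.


Offset strain = 0.002
Elastic strain at yield = total_strain - offset = 4.7e-03 - 0.002 = 2.7e-03
sigma_y = E * elastic_strain = 118000 * 2.7e-03
sigma_y = 318.6 MPa


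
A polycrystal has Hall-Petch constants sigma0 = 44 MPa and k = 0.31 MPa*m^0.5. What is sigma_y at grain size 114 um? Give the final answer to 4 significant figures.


sigma_y = sigma0 + k / sqrt(d)
d = 114 um = 1.14e-04 m
sigma_y = 44 + 0.31 / sqrt(1.14e-04)
sigma_y = 73.03 MPa


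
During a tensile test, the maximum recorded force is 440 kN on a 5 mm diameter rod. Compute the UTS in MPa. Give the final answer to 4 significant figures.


A0 = pi*(d/2)^2 = pi*(5/2)^2 = 19.635 mm^2
UTS = F_max / A0 = 440*1000 / 19.635
UTS = 22410 MPa


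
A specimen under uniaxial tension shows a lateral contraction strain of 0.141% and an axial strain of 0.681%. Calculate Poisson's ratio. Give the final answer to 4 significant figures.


nu = -epsilon_lat / epsilon_axial
Lateral strain is contraction (negative), so using magnitudes:
nu = 0.141 / 0.681
nu = 0.207


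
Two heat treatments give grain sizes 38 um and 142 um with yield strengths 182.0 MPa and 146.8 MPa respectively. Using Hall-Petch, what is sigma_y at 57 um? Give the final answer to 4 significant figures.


sigma_y = sigma0 + k / sqrt(d)
1/sqrt(d1) = 1/sqrt(3.8e-05) = 162.221;  1/sqrt(d2) = 83.9181
k = (sigma1 - sigma2) / (1/sqrt(d1) - 1/sqrt(d2)) = (182.0 - 146.8) / (162.221 - 83.9181) = 0.449534 MPa*m^0.5
sigma0 = sigma1 - k/sqrt(d1) = 182.0 - 0.449534*162.221 = 109.076 MPa
sigma_y(d3) = 109.076 + 0.449534 / sqrt(5.7e-05) = 168.6 MPa


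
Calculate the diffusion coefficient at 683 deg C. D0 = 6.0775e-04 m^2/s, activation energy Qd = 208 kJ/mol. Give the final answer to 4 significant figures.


D = D0 * exp(-Qd / (R*T))
T = 956.15 K
D = 6.0775e-04 * exp(-208e3 / (8.314 * 956.15))
D = 2.632e-15 m^2/s


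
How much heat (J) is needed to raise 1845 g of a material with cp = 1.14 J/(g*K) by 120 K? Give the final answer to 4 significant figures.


Q = m * cp * dT
Q = 1845 * 1.14 * 120
Q = 252400 J


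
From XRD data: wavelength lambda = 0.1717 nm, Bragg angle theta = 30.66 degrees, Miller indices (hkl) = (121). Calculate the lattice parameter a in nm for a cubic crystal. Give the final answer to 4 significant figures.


d = lambda / (2*sin(theta))
d = 0.1717 / (2*sin(30.66 deg))
d = 0.168352 nm
a = d * sqrt(h^2+k^2+l^2) = 0.168352 * sqrt(6)
a = 0.4124 nm


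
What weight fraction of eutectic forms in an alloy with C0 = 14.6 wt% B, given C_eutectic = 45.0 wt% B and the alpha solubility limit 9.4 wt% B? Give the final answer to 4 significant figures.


f_primary = (C_e - C0) / (C_e - C_alpha_max)
f_primary = (45.0 - 14.6) / (45.0 - 9.4)
f_primary = 0.853933
f_eutectic = 1 - 0.853933 = 0.1461


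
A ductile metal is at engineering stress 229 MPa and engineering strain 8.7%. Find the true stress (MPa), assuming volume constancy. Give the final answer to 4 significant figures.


sigma_true = sigma_eng * (1 + epsilon_eng)
sigma_true = 229 * (1 + 0.087)
sigma_true = 248.9 MPa


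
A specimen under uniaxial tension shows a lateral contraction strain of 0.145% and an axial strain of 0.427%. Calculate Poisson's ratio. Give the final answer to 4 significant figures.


nu = -epsilon_lat / epsilon_axial
Lateral strain is contraction (negative), so using magnitudes:
nu = 0.145 / 0.427
nu = 0.3396


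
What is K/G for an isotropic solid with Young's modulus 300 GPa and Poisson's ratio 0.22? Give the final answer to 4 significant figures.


G = E / (2*(1+nu))
G = 300 / (2*(1+0.22)) = 122.951 GPa
K = E / (3*(1-2*nu))
K = 300 / (3*(1-2*0.22)) = 178.571 GPa
K/G = 178.571 / 122.951 = 1.452


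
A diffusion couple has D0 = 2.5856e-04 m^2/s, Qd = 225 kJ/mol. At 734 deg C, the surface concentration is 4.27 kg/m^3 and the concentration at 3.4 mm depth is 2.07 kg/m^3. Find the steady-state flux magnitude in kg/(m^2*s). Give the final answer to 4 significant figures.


Step 1: D = D0 * exp(-Qd/(R*T))
T = 734 + 273.15 = 1007.15 K
D = 2.5856e-04 * exp(-225e3 / (8.314 * 1007.15)) = 5.53072e-16 m^2/s
Step 2: J = D * (C1 - C2) / dx
J = 5.53072e-16 * (4.27 - 2.07) / 3.4e-03
J = 3.579e-13 kg/(m^2*s)


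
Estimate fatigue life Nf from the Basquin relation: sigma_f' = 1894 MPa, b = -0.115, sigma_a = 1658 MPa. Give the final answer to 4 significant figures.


sigma_a = sigma_f' * (2*Nf)^b
2*Nf = (sigma_a / sigma_f')^(1/b)
2*Nf = (1658 / 1894)^(1/-0.115)
2*Nf = 3.18104
Nf = 1.591 cycles


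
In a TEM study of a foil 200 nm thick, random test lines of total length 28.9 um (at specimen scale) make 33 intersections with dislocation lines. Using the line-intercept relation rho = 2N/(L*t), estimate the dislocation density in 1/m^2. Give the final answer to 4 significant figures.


rho = 2N / (L * t)
L = 28.9 um = 2.89e-05 m, t = 200 nm = 2e-07 m
rho = 2 * 33 / (2.89e-05 * 2e-07)
rho = 1.142e+13 1/m^2


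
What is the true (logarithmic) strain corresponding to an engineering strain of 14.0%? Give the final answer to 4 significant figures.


epsilon_true = ln(1 + epsilon_eng)
epsilon_true = ln(1 + 0.14)
epsilon_true = 0.131


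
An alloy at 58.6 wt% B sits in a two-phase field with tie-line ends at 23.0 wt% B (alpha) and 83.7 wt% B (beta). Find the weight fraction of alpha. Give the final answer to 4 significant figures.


f_alpha = (C_beta - C0) / (C_beta - C_alpha)
f_alpha = (83.7 - 58.6) / (83.7 - 23.0)
f_alpha = 0.4135


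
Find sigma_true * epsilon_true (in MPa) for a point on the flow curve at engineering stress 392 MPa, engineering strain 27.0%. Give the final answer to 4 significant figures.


sigma_true = sigma_eng * (1 + epsilon_eng)
sigma_true = 392 * (1 + 0.27) = 497.84 MPa
epsilon_true = ln(1 + epsilon_eng)
epsilon_true = ln(1 + 0.27) = 0.239017
sigma_true * epsilon_true = 497.84 * 0.239017 = 119 MPa


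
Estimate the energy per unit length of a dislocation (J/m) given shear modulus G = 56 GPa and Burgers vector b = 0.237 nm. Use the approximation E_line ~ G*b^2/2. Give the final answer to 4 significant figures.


E = G*b^2/2
b = 0.237 nm = 2.37e-10 m
G = 56 GPa = 5.6e+10 Pa
E = 0.5 * 5.6e+10 * (2.37e-10)^2
E = 1.573e-09 J/m


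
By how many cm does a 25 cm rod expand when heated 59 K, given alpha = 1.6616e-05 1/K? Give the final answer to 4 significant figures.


dL = L0 * alpha * dT
dL = 25 * 1.6616e-05 * 59
dL = 0.02451 cm


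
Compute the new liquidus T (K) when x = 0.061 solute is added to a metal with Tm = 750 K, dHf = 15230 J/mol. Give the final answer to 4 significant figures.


dT = R*Tm^2*x / dHf
dT = 8.314 * 750^2 * 0.061 / 15230
dT = 18.7311 K
T_new = 750 - 18.7311 = 731.3 K


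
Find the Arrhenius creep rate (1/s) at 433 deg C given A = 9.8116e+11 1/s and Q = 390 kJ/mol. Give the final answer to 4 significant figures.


rate = A * exp(-Q / (R*T))
T = 433 + 273.15 = 706.15 K
rate = 9.8116e+11 * exp(-390e3 / (8.314 * 706.15))
rate = 1.387e-17 1/s


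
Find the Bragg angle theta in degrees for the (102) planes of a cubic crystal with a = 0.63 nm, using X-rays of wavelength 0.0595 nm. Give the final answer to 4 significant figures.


d = a / sqrt(h^2+k^2+l^2)
d = 0.63 / sqrt(5) = 0.281745 nm
lambda = 2*d*sin(theta)  =>  sin(theta) = lambda / (2*d)
sin(theta) = 0.0595 / (2 * 0.281745) = 0.105592
theta = 6.061 deg


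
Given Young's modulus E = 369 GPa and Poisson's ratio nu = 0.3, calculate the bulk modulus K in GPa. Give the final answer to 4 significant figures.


K = E / (3*(1-2*nu))
K = 369 / (3*(1-2*0.3))
K = 307.5 GPa


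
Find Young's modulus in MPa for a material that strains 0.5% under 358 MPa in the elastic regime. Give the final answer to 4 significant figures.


E = sigma / epsilon
epsilon = 0.5% = 5e-03
E = 358 / 5e-03
E = 71600 MPa


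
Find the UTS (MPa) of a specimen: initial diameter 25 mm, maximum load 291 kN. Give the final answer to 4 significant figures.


A0 = pi*(d/2)^2 = pi*(25/2)^2 = 490.874 mm^2
UTS = F_max / A0 = 291*1000 / 490.874
UTS = 592.8 MPa


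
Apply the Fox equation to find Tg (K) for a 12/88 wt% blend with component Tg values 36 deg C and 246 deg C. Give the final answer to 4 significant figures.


1/Tg = w1/Tg1 + w2/Tg2 (in Kelvin)
Tg1 = 309.15 K, Tg2 = 519.15 K
1/Tg = 0.12/309.15 + 0.88/519.15
Tg = 480 K


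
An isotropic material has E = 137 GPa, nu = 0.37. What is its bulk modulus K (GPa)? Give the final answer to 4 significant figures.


K = E / (3*(1-2*nu))
K = 137 / (3*(1-2*0.37))
K = 175.6 GPa


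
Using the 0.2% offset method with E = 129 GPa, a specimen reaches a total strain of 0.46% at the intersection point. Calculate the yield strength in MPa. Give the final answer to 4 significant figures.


Offset strain = 0.002
Elastic strain at yield = total_strain - offset = 4.6e-03 - 0.002 = 2.6e-03
sigma_y = E * elastic_strain = 129000 * 2.6e-03
sigma_y = 335.4 MPa


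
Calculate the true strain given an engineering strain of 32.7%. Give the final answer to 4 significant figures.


epsilon_true = ln(1 + epsilon_eng)
epsilon_true = ln(1 + 0.327)
epsilon_true = 0.2829


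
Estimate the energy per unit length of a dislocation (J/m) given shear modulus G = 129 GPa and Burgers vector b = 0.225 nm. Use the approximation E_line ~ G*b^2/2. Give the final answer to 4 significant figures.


E = G*b^2/2
b = 0.225 nm = 2.25e-10 m
G = 129 GPa = 1.29e+11 Pa
E = 0.5 * 1.29e+11 * (2.25e-10)^2
E = 3.265e-09 J/m


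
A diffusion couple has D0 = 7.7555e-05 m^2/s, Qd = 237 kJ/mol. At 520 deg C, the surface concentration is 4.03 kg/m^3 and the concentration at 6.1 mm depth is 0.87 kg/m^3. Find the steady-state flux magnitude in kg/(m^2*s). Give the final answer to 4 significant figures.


Step 1: D = D0 * exp(-Qd/(R*T))
T = 520 + 273.15 = 793.15 K
D = 7.7555e-05 * exp(-237e3 / (8.314 * 793.15)) = 1.90937e-20 m^2/s
Step 2: J = D * (C1 - C2) / dx
J = 1.90937e-20 * (4.03 - 0.87) / 6.1e-03
J = 9.891e-18 kg/(m^2*s)


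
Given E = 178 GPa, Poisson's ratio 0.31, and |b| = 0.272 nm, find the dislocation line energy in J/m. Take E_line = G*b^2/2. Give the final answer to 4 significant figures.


Step 1: G = E / (2*(1+nu))
G = 178 / (2*(1+0.31)) = 67.9389 GPa = 6.79389e+10 Pa
Step 2: E_line = G*b^2/2
b = 0.272 nm = 2.72e-10 m
E_line = 0.5 * 6.79389e+10 * (2.72e-10)^2 = 2.513e-09 J/m


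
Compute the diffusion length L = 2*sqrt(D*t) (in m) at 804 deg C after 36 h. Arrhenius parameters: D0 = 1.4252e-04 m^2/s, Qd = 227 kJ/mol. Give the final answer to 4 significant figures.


Step 1: D = D0 * exp(-Qd/(R*T))
T = 1077.15 K
D = 1.4252e-04 * exp(-227e3 / (8.314 * 1077.15)) = 1.39792e-15 m^2/s
Step 2: L = 2*sqrt(D*t)
t = 36 h = 129600 s
L = 2*sqrt(1.39792e-15 * 129600) = 2.692e-05 m


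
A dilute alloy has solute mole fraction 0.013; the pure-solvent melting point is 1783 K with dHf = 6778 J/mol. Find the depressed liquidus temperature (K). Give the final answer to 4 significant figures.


dT = R*Tm^2*x / dHf
dT = 8.314 * 1783^2 * 0.013 / 6778
dT = 50.6938 K
T_new = 1783 - 50.6938 = 1732 K


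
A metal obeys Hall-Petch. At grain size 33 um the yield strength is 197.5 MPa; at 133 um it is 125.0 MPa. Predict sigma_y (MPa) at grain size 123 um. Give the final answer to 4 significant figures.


sigma_y = sigma0 + k / sqrt(d)
1/sqrt(d1) = 1/sqrt(3.3e-05) = 174.078;  1/sqrt(d2) = 86.711
k = (sigma1 - sigma2) / (1/sqrt(d1) - 1/sqrt(d2)) = (197.5 - 125.0) / (174.078 - 86.711) = 0.829836 MPa*m^0.5
sigma0 = sigma1 - k/sqrt(d1) = 197.5 - 0.829836*174.078 = 53.0441 MPa
sigma_y(d3) = 53.0441 + 0.829836 / sqrt(1.23e-04) = 127.9 MPa


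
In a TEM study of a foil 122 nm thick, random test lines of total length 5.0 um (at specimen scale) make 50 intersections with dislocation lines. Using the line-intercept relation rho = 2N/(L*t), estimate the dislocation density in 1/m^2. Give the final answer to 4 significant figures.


rho = 2N / (L * t)
L = 5.0 um = 5e-06 m, t = 122 nm = 1.22e-07 m
rho = 2 * 50 / (5e-06 * 1.22e-07)
rho = 1.639e+14 1/m^2


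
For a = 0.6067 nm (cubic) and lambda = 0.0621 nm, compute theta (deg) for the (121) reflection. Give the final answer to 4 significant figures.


d = a / sqrt(h^2+k^2+l^2)
d = 0.6067 / sqrt(6) = 0.247684 nm
lambda = 2*d*sin(theta)  =>  sin(theta) = lambda / (2*d)
sin(theta) = 0.0621 / (2 * 0.247684) = 0.125361
theta = 7.202 deg


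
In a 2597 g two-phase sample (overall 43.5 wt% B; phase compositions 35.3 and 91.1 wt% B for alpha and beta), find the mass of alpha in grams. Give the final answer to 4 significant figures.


f_alpha = (C_beta - C0) / (C_beta - C_alpha)
f_alpha = (91.1 - 43.5) / (91.1 - 35.3) = 0.853047
m_alpha = f_alpha * m_total = 0.853047 * 2597 = 2215 g


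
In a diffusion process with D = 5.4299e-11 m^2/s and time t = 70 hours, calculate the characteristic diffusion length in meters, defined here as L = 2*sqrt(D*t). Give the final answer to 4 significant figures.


t = 70 hr = 252000 s
Diffusion length = 2*sqrt(D*t)
= 2*sqrt(5.4299e-11 * 252000)
= 7.398e-03 m


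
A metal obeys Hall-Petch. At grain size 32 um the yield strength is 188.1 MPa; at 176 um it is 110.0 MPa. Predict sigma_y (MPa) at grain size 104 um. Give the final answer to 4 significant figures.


sigma_y = sigma0 + k / sqrt(d)
1/sqrt(d1) = 1/sqrt(3.2e-05) = 176.777;  1/sqrt(d2) = 75.3778
k = (sigma1 - sigma2) / (1/sqrt(d1) - 1/sqrt(d2)) = (188.1 - 110.0) / (176.777 - 75.3778) = 0.770226 MPa*m^0.5
sigma0 = sigma1 - k/sqrt(d1) = 188.1 - 0.770226*176.777 = 51.9421 MPa
sigma_y(d3) = 51.9421 + 0.770226 / sqrt(1.04e-04) = 127.5 MPa


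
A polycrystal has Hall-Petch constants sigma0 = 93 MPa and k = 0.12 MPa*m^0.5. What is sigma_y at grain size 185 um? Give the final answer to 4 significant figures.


sigma_y = sigma0 + k / sqrt(d)
d = 185 um = 1.85e-04 m
sigma_y = 93 + 0.12 / sqrt(1.85e-04)
sigma_y = 101.8 MPa


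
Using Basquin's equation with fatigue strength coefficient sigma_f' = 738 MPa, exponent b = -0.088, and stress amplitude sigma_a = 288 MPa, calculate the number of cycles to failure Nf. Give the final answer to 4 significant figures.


sigma_a = sigma_f' * (2*Nf)^b
2*Nf = (sigma_a / sigma_f')^(1/b)
2*Nf = (288 / 738)^(1/-0.088)
2*Nf = 44046.1
Nf = 22020 cycles


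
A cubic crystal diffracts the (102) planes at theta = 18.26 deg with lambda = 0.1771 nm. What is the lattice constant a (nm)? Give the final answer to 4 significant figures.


d = lambda / (2*sin(theta))
d = 0.1771 / (2*sin(18.26 deg))
d = 0.28261 nm
a = d * sqrt(h^2+k^2+l^2) = 0.28261 * sqrt(5)
a = 0.6319 nm


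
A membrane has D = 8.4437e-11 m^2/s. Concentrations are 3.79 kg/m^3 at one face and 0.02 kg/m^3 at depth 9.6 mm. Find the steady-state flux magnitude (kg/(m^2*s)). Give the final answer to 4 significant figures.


J = -D * (dC/dx) = D * (C1 - C2) / dx
J = 8.4437e-11 * (3.79 - 0.02) / 9.6e-03
J = 3.316e-08 kg/(m^2*s)


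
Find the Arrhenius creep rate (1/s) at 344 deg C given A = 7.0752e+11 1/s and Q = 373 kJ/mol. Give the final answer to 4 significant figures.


rate = A * exp(-Q / (R*T))
T = 344 + 273.15 = 617.15 K
rate = 7.0752e+11 * exp(-373e3 / (8.314 * 617.15))
rate = 1.899e-20 1/s


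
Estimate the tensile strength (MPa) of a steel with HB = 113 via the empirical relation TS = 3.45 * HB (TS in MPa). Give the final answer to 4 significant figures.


TS (MPa) = 3.45 * HB
TS = 3.45 * 113
TS = 389.9 MPa


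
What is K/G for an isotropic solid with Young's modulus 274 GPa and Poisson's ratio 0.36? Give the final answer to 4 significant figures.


G = E / (2*(1+nu))
G = 274 / (2*(1+0.36)) = 100.735 GPa
K = E / (3*(1-2*nu))
K = 274 / (3*(1-2*0.36)) = 326.19 GPa
K/G = 326.19 / 100.735 = 3.238


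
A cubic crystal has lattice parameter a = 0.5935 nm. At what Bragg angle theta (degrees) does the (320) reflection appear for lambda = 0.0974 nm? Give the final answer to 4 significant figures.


d = a / sqrt(h^2+k^2+l^2)
d = 0.5935 / sqrt(13) = 0.164607 nm
lambda = 2*d*sin(theta)  =>  sin(theta) = lambda / (2*d)
sin(theta) = 0.0974 / (2 * 0.164607) = 0.295856
theta = 17.21 deg


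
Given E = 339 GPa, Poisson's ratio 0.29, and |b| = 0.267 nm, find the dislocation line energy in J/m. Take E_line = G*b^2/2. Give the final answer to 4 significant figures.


Step 1: G = E / (2*(1+nu))
G = 339 / (2*(1+0.29)) = 131.395 GPa = 1.31395e+11 Pa
Step 2: E_line = G*b^2/2
b = 0.267 nm = 2.67e-10 m
E_line = 0.5 * 1.31395e+11 * (2.67e-10)^2 = 4.684e-09 J/m


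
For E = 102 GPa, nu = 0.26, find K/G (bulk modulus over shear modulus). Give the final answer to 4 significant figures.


G = E / (2*(1+nu))
G = 102 / (2*(1+0.26)) = 40.4762 GPa
K = E / (3*(1-2*nu))
K = 102 / (3*(1-2*0.26)) = 70.8333 GPa
K/G = 70.8333 / 40.4762 = 1.75


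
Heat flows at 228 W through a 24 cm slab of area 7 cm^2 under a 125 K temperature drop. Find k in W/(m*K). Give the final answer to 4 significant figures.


k = Q*L / (A*dT)
L = 0.24 m, A = 7e-04 m^2
k = 228 * 0.24 / (7e-04 * 125)
k = 625.4 W/(m*K)


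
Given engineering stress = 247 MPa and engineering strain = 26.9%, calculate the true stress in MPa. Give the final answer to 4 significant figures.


sigma_true = sigma_eng * (1 + epsilon_eng)
sigma_true = 247 * (1 + 0.269)
sigma_true = 313.4 MPa


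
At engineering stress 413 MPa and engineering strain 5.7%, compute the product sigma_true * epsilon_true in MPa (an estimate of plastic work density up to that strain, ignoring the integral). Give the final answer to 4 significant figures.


sigma_true = sigma_eng * (1 + epsilon_eng)
sigma_true = 413 * (1 + 0.057) = 436.541 MPa
epsilon_true = ln(1 + epsilon_eng)
epsilon_true = ln(1 + 0.057) = 0.0554347
sigma_true * epsilon_true = 436.541 * 0.0554347 = 24.2 MPa


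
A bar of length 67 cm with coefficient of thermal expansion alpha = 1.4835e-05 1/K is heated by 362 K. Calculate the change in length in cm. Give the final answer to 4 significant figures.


dL = L0 * alpha * dT
dL = 67 * 1.4835e-05 * 362
dL = 0.3598 cm


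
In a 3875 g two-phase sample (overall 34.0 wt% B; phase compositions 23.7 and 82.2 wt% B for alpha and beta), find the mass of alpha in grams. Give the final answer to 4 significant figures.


f_alpha = (C_beta - C0) / (C_beta - C_alpha)
f_alpha = (82.2 - 34.0) / (82.2 - 23.7) = 0.823932
m_alpha = f_alpha * m_total = 0.823932 * 3875 = 3193 g


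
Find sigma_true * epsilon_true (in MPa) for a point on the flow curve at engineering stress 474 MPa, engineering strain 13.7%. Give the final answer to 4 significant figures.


sigma_true = sigma_eng * (1 + epsilon_eng)
sigma_true = 474 * (1 + 0.137) = 538.938 MPa
epsilon_true = ln(1 + epsilon_eng)
epsilon_true = ln(1 + 0.137) = 0.128393
sigma_true * epsilon_true = 538.938 * 0.128393 = 69.2 MPa


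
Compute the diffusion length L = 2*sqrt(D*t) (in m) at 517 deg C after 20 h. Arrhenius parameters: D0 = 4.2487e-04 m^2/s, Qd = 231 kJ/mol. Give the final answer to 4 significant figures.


Step 1: D = D0 * exp(-Qd/(R*T))
T = 790.15 K
D = 4.2487e-04 * exp(-231e3 / (8.314 * 790.15)) = 2.27474e-19 m^2/s
Step 2: L = 2*sqrt(D*t)
t = 20 h = 72000 s
L = 2*sqrt(2.27474e-19 * 72000) = 2.56e-07 m


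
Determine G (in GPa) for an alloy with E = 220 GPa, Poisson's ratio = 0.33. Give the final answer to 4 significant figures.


G = E / (2*(1+nu))
G = 220 / (2*(1+0.33))
G = 82.71 GPa


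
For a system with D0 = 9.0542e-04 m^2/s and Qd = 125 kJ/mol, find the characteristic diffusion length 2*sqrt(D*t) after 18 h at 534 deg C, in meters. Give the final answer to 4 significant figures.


Step 1: D = D0 * exp(-Qd/(R*T))
T = 807.15 K
D = 9.0542e-04 * exp(-125e3 / (8.314 * 807.15)) = 7.36536e-12 m^2/s
Step 2: L = 2*sqrt(D*t)
t = 18 h = 64800 s
L = 2*sqrt(7.36536e-12 * 64800) = 1.382e-03 m


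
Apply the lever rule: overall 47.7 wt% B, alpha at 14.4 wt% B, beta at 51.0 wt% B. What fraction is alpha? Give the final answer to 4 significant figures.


f_alpha = (C_beta - C0) / (C_beta - C_alpha)
f_alpha = (51.0 - 47.7) / (51.0 - 14.4)
f_alpha = 0.09016


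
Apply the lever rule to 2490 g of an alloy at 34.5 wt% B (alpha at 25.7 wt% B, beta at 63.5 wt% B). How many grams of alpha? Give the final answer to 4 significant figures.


f_alpha = (C_beta - C0) / (C_beta - C_alpha)
f_alpha = (63.5 - 34.5) / (63.5 - 25.7) = 0.767196
m_alpha = f_alpha * m_total = 0.767196 * 2490 = 1910 g


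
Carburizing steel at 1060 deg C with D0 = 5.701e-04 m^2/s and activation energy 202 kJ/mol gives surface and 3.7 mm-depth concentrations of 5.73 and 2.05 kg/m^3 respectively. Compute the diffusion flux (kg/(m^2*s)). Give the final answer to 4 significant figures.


Step 1: D = D0 * exp(-Qd/(R*T))
T = 1060 + 273.15 = 1333.15 K
D = 5.701e-04 * exp(-202e3 / (8.314 * 1333.15)) = 6.93472e-12 m^2/s
Step 2: J = D * (C1 - C2) / dx
J = 6.93472e-12 * (5.73 - 2.05) / 3.7e-03
J = 6.897e-09 kg/(m^2*s)


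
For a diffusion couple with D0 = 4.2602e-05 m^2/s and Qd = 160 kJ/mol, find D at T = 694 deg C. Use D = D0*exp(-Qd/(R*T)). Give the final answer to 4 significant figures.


D = D0 * exp(-Qd / (R*T))
T = 967.15 K
D = 4.2602e-05 * exp(-160e3 / (8.314 * 967.15))
D = 9.721e-14 m^2/s


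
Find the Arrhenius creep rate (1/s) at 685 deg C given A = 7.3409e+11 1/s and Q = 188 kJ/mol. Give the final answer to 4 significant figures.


rate = A * exp(-Q / (R*T))
T = 685 + 273.15 = 958.15 K
rate = 7.3409e+11 * exp(-188e3 / (8.314 * 958.15))
rate = 41.34 1/s


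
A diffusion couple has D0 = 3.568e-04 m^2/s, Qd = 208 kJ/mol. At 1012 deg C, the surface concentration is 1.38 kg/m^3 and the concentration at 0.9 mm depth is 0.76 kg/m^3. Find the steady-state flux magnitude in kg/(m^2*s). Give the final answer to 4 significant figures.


Step 1: D = D0 * exp(-Qd/(R*T))
T = 1012 + 273.15 = 1285.15 K
D = 3.568e-04 * exp(-208e3 / (8.314 * 1285.15)) = 1.25316e-12 m^2/s
Step 2: J = D * (C1 - C2) / dx
J = 1.25316e-12 * (1.38 - 0.76) / 9e-04
J = 8.633e-10 kg/(m^2*s)


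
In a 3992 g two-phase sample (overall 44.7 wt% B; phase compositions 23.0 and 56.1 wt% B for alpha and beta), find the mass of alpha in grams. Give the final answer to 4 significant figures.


f_alpha = (C_beta - C0) / (C_beta - C_alpha)
f_alpha = (56.1 - 44.7) / (56.1 - 23.0) = 0.344411
m_alpha = f_alpha * m_total = 0.344411 * 3992 = 1375 g


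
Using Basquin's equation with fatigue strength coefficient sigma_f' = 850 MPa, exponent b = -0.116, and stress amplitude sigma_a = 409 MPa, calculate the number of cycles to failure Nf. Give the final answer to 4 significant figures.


sigma_a = sigma_f' * (2*Nf)^b
2*Nf = (sigma_a / sigma_f')^(1/b)
2*Nf = (409 / 850)^(1/-0.116)
2*Nf = 547.968
Nf = 274 cycles


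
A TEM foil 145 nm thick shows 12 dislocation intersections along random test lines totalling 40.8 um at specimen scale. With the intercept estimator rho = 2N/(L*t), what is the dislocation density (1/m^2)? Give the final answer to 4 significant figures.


rho = 2N / (L * t)
L = 40.8 um = 4.08e-05 m, t = 145 nm = 1.45e-07 m
rho = 2 * 12 / (4.08e-05 * 1.45e-07)
rho = 4.057e+12 1/m^2


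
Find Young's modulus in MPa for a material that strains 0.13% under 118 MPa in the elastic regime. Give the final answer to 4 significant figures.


E = sigma / epsilon
epsilon = 0.13% = 1.3e-03
E = 118 / 1.3e-03
E = 90770 MPa


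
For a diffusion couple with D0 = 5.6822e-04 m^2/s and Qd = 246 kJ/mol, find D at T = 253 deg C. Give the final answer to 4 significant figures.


D = D0 * exp(-Qd / (R*T))
T = 526.15 K
D = 5.6822e-04 * exp(-246e3 / (8.314 * 526.15))
D = 2.145e-28 m^2/s


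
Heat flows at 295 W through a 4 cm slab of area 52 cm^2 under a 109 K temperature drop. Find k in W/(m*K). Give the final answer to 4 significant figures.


k = Q*L / (A*dT)
L = 0.04 m, A = 5.2e-03 m^2
k = 295 * 0.04 / (5.2e-03 * 109)
k = 20.82 W/(m*K)


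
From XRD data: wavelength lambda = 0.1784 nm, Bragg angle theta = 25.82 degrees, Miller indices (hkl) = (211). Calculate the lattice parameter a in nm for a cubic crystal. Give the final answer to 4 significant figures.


d = lambda / (2*sin(theta))
d = 0.1784 / (2*sin(25.82 deg))
d = 0.204801 nm
a = d * sqrt(h^2+k^2+l^2) = 0.204801 * sqrt(6)
a = 0.5017 nm


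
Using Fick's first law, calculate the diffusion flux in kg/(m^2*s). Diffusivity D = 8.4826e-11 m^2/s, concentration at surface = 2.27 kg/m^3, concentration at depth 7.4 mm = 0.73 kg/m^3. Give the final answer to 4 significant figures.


J = -D * (dC/dx) = D * (C1 - C2) / dx
J = 8.4826e-11 * (2.27 - 0.73) / 7.4e-03
J = 1.765e-08 kg/(m^2*s)


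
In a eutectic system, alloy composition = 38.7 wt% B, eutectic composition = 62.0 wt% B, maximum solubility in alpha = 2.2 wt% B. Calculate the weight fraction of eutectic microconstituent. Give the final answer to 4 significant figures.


f_primary = (C_e - C0) / (C_e - C_alpha_max)
f_primary = (62.0 - 38.7) / (62.0 - 2.2)
f_primary = 0.389632
f_eutectic = 1 - 0.389632 = 0.6104


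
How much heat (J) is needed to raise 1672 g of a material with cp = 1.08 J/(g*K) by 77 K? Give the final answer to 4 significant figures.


Q = m * cp * dT
Q = 1672 * 1.08 * 77
Q = 139000 J


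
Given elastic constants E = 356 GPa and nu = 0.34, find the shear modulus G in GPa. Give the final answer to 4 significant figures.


G = E / (2*(1+nu))
G = 356 / (2*(1+0.34))
G = 132.8 GPa


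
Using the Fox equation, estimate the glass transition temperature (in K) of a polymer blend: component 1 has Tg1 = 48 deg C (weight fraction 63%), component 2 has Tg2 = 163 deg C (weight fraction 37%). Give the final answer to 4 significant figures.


1/Tg = w1/Tg1 + w2/Tg2 (in Kelvin)
Tg1 = 321.15 K, Tg2 = 436.15 K
1/Tg = 0.63/321.15 + 0.37/436.15
Tg = 355.9 K


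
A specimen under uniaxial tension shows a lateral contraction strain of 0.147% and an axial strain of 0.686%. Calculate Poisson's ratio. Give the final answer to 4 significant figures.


nu = -epsilon_lat / epsilon_axial
Lateral strain is contraction (negative), so using magnitudes:
nu = 0.147 / 0.686
nu = 0.2143


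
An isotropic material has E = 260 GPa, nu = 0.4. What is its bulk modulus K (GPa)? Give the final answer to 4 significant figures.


K = E / (3*(1-2*nu))
K = 260 / (3*(1-2*0.4))
K = 433.3 GPa


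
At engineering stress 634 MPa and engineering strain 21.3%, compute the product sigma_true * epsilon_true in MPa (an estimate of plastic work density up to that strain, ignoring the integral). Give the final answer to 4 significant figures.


sigma_true = sigma_eng * (1 + epsilon_eng)
sigma_true = 634 * (1 + 0.213) = 769.042 MPa
epsilon_true = ln(1 + epsilon_eng)
epsilon_true = ln(1 + 0.213) = 0.193097
sigma_true * epsilon_true = 769.042 * 0.193097 = 148.5 MPa


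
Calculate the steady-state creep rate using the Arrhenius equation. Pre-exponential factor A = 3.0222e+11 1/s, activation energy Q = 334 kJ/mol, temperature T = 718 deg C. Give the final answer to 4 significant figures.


rate = A * exp(-Q / (R*T))
T = 718 + 273.15 = 991.15 K
rate = 3.0222e+11 * exp(-334e3 / (8.314 * 991.15))
rate = 7.543e-07 1/s


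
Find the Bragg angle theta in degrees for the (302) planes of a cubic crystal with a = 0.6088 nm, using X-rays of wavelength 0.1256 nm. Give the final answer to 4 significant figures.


d = a / sqrt(h^2+k^2+l^2)
d = 0.6088 / sqrt(13) = 0.168851 nm
lambda = 2*d*sin(theta)  =>  sin(theta) = lambda / (2*d)
sin(theta) = 0.1256 / (2 * 0.168851) = 0.371926
theta = 21.83 deg


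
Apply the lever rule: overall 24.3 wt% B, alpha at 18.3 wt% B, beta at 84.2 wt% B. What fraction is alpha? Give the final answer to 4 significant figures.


f_alpha = (C_beta - C0) / (C_beta - C_alpha)
f_alpha = (84.2 - 24.3) / (84.2 - 18.3)
f_alpha = 0.909


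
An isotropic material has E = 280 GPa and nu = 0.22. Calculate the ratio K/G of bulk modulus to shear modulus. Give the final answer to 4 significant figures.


G = E / (2*(1+nu))
G = 280 / (2*(1+0.22)) = 114.754 GPa
K = E / (3*(1-2*nu))
K = 280 / (3*(1-2*0.22)) = 166.667 GPa
K/G = 166.667 / 114.754 = 1.452


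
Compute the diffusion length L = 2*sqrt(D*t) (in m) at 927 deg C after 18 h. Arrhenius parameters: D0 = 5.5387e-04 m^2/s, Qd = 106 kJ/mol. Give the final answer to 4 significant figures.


Step 1: D = D0 * exp(-Qd/(R*T))
T = 1200.15 K
D = 5.5387e-04 * exp(-106e3 / (8.314 * 1200.15)) = 1.34821e-08 m^2/s
Step 2: L = 2*sqrt(D*t)
t = 18 h = 64800 s
L = 2*sqrt(1.34821e-08 * 64800) = 0.05911 m


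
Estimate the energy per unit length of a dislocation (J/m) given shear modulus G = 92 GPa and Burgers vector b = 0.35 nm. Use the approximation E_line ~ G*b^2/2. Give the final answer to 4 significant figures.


E = G*b^2/2
b = 0.35 nm = 3.5e-10 m
G = 92 GPa = 9.2e+10 Pa
E = 0.5 * 9.2e+10 * (3.5e-10)^2
E = 5.635e-09 J/m


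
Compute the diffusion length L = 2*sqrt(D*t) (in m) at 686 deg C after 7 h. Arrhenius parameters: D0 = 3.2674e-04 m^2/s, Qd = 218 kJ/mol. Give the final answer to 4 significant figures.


Step 1: D = D0 * exp(-Qd/(R*T))
T = 959.15 K
D = 3.2674e-04 * exp(-218e3 / (8.314 * 959.15)) = 4.38173e-16 m^2/s
Step 2: L = 2*sqrt(D*t)
t = 7 h = 25200 s
L = 2*sqrt(4.38173e-16 * 25200) = 6.646e-06 m


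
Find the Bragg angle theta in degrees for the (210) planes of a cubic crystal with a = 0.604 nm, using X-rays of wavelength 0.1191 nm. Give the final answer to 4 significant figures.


d = a / sqrt(h^2+k^2+l^2)
d = 0.604 / sqrt(5) = 0.270117 nm
lambda = 2*d*sin(theta)  =>  sin(theta) = lambda / (2*d)
sin(theta) = 0.1191 / (2 * 0.270117) = 0.22046
theta = 12.74 deg


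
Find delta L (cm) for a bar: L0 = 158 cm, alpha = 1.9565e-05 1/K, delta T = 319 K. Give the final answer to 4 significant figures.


dL = L0 * alpha * dT
dL = 158 * 1.9565e-05 * 319
dL = 0.9861 cm


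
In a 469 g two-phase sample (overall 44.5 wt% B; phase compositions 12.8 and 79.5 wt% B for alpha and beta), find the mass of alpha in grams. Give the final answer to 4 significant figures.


f_alpha = (C_beta - C0) / (C_beta - C_alpha)
f_alpha = (79.5 - 44.5) / (79.5 - 12.8) = 0.524738
m_alpha = f_alpha * m_total = 0.524738 * 469 = 246.1 g


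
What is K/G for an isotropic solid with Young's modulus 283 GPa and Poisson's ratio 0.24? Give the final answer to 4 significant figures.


G = E / (2*(1+nu))
G = 283 / (2*(1+0.24)) = 114.113 GPa
K = E / (3*(1-2*nu))
K = 283 / (3*(1-2*0.24)) = 181.41 GPa
K/G = 181.41 / 114.113 = 1.59


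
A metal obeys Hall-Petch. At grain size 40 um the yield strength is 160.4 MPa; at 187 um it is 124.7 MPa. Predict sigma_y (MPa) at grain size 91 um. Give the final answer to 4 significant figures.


sigma_y = sigma0 + k / sqrt(d)
1/sqrt(d1) = 1/sqrt(4e-05) = 158.114;  1/sqrt(d2) = 73.1272
k = (sigma1 - sigma2) / (1/sqrt(d1) - 1/sqrt(d2)) = (160.4 - 124.7) / (158.114 - 73.1272) = 0.420066 MPa*m^0.5
sigma0 = sigma1 - k/sqrt(d1) = 160.4 - 0.420066*158.114 = 93.9817 MPa
sigma_y(d3) = 93.9817 + 0.420066 / sqrt(9.1e-05) = 138 MPa


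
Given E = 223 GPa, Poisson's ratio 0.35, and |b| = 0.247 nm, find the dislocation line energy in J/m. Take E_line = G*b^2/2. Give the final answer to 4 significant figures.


Step 1: G = E / (2*(1+nu))
G = 223 / (2*(1+0.35)) = 82.5926 GPa = 8.25926e+10 Pa
Step 2: E_line = G*b^2/2
b = 0.247 nm = 2.47e-10 m
E_line = 0.5 * 8.25926e+10 * (2.47e-10)^2 = 2.519e-09 J/m


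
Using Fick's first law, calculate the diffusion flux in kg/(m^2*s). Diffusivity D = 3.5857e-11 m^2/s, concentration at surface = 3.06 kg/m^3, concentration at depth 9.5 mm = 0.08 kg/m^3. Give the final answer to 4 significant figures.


J = -D * (dC/dx) = D * (C1 - C2) / dx
J = 3.5857e-11 * (3.06 - 0.08) / 9.5e-03
J = 1.125e-08 kg/(m^2*s)


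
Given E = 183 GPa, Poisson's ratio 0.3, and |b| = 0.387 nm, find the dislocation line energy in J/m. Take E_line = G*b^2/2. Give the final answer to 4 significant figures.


Step 1: G = E / (2*(1+nu))
G = 183 / (2*(1+0.3)) = 70.3846 GPa = 7.03846e+10 Pa
Step 2: E_line = G*b^2/2
b = 0.387 nm = 3.87e-10 m
E_line = 0.5 * 7.03846e+10 * (3.87e-10)^2 = 5.271e-09 J/m


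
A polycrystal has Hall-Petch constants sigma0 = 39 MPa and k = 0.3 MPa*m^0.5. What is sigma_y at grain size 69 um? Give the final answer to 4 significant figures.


sigma_y = sigma0 + k / sqrt(d)
d = 69 um = 6.9e-05 m
sigma_y = 39 + 0.3 / sqrt(6.9e-05)
sigma_y = 75.12 MPa


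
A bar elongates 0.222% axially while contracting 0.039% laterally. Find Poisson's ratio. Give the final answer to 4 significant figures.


nu = -epsilon_lat / epsilon_axial
Lateral strain is contraction (negative), so using magnitudes:
nu = 0.039 / 0.222
nu = 0.1757


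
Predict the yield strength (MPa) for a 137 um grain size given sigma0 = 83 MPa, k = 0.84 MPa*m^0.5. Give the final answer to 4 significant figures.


sigma_y = sigma0 + k / sqrt(d)
d = 137 um = 1.37e-04 m
sigma_y = 83 + 0.84 / sqrt(1.37e-04)
sigma_y = 154.8 MPa


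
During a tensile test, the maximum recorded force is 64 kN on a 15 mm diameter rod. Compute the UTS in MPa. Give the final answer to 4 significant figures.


A0 = pi*(d/2)^2 = pi*(15/2)^2 = 176.715 mm^2
UTS = F_max / A0 = 64*1000 / 176.715
UTS = 362.2 MPa


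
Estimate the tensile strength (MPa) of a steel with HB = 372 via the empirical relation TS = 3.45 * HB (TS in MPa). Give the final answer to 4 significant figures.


TS (MPa) = 3.45 * HB
TS = 3.45 * 372
TS = 1283 MPa


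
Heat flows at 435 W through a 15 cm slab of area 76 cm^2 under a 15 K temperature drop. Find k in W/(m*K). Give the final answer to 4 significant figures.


k = Q*L / (A*dT)
L = 0.15 m, A = 7.6e-03 m^2
k = 435 * 0.15 / (7.6e-03 * 15)
k = 572.4 W/(m*K)


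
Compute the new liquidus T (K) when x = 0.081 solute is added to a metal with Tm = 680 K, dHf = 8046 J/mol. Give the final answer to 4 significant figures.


dT = R*Tm^2*x / dHf
dT = 8.314 * 680^2 * 0.081 / 8046
dT = 38.7019 K
T_new = 680 - 38.7019 = 641.3 K


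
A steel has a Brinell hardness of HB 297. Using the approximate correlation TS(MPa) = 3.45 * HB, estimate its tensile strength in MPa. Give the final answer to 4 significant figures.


TS (MPa) = 3.45 * HB
TS = 3.45 * 297
TS = 1025 MPa
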